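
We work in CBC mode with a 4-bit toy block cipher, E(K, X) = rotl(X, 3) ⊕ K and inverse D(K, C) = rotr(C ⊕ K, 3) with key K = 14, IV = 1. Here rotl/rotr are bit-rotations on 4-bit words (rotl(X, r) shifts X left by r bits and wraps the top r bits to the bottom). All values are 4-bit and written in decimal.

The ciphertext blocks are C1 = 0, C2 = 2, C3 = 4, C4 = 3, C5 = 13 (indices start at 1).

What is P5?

P5 = 5

CBC decryption: P_i = D(K, C_i) ⊕ C_{i−1}, with C_{0} = IV.
P5: D(K, 13) = 6; 6 ⊕ 3 = 5.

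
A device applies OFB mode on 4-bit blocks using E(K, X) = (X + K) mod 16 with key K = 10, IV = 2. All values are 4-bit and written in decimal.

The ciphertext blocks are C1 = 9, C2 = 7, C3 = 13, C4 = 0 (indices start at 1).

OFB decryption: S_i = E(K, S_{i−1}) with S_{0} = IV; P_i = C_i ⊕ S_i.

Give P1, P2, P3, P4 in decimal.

P1: S = E(K, 2) = 12; 9 ⊕ 12 = 5.
P2: S = E(K, 12) = 6; 7 ⊕ 6 = 1.
P3: S = E(K, 6) = 0; 13 ⊕ 0 = 13.
P4: S = E(K, 0) = 10; 0 ⊕ 10 = 10.

P1 = 5, P2 = 1, P3 = 13, P4 = 10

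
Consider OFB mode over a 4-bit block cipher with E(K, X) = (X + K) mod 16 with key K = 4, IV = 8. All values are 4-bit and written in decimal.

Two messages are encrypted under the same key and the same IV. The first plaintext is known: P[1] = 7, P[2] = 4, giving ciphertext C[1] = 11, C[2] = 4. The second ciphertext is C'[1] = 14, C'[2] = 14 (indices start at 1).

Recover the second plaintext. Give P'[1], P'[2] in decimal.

P'[1] = 2, P'[2] = 14

In OFB with a reused IV, both messages share the same keystream S_i, so C_i ⊕ C'_i = P_i ⊕ P'_i and thus P'_i = P_i ⊕ C_i ⊕ C'_i.
P'[1]: 7 ⊕ 11 ⊕ 14 = 2.
P'[2]: 4 ⊕ 4 ⊕ 14 = 14.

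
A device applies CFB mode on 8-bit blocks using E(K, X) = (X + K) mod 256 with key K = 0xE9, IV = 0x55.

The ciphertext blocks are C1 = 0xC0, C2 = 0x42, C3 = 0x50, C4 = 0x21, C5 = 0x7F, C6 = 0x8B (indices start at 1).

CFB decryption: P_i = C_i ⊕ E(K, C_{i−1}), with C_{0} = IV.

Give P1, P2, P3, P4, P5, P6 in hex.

P1 = 0xFE, P2 = 0xEB, P3 = 0x7B, P4 = 0x18, P5 = 0x75, P6 = 0xE3

P1: E(K, 0x55) = 0x3E; 0xC0 ⊕ 0x3E = 0xFE.
P2: E(K, 0xC0) = 0xA9; 0x42 ⊕ 0xA9 = 0xEB.
P3: E(K, 0x42) = 0x2B; 0x50 ⊕ 0x2B = 0x7B.
P4: E(K, 0x50) = 0x39; 0x21 ⊕ 0x39 = 0x18.
P5: E(K, 0x21) = 0x0A; 0x7F ⊕ 0x0A = 0x75.
P6: E(K, 0x7F) = 0x68; 0x8B ⊕ 0x68 = 0xE3.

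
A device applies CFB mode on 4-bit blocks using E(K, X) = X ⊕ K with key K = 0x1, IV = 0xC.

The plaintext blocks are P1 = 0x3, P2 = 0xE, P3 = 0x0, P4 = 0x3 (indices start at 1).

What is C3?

C3 = 0x0

CFB encryption: C_i = P_i ⊕ E(K, C_{i−1}), with C_{0} = IV.
C1: E(K, 0xC) = 0xD; 0x3 ⊕ 0xD = 0xE.
C2: E(K, 0xE) = 0xF; 0xE ⊕ 0xF = 0x1.
C3: E(K, 0x1) = 0x0; 0x0 ⊕ 0x0 = 0x0.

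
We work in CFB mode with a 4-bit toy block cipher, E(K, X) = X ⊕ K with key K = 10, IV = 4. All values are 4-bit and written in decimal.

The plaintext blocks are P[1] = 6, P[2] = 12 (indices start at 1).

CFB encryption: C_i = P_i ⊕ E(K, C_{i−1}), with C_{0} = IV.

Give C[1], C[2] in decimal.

C[1] = 8, C[2] = 14

C[1]: E(K, 4) = 14; 6 ⊕ 14 = 8.
C[2]: E(K, 8) = 2; 12 ⊕ 2 = 14.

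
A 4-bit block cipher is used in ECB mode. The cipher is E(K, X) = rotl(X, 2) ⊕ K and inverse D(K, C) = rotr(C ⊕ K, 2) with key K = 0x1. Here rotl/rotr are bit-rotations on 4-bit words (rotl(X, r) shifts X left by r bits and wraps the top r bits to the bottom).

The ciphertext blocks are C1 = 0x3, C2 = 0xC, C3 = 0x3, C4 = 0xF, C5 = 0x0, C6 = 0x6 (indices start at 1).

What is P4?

ECB decryption: P_i = D(K, C_i).
P4: D(K, 0xF) = 0xB.

P4 = 0xB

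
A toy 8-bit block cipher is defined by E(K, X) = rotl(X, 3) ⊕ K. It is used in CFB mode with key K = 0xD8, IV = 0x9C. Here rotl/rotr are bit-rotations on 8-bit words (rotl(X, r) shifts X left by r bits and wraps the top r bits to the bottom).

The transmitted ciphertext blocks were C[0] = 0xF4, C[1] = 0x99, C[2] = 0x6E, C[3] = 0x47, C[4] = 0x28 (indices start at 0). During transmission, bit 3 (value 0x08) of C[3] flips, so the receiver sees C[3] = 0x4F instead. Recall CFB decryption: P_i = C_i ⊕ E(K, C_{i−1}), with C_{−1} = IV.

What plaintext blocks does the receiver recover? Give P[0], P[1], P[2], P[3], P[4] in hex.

Only C[3] changed, to 0x4F. In CFB, a change in C_i flips the same bit in P_i and garbles P_{i+1}. Decrypting the received ciphertext:
P[0]: E(K, 0x9C) = 0x3C; 0xF4 ⊕ 0x3C = 0xC8.
P[1]: E(K, 0xF4) = 0x7F; 0x99 ⊕ 0x7F = 0xE6.
P[2]: E(K, 0x99) = 0x14; 0x6E ⊕ 0x14 = 0x7A.
P[3]: E(K, 0x6E) = 0xAB; 0x4F ⊕ 0xAB = 0xE4.
P[4]: E(K, 0x4F) = 0xA2; 0x28 ⊕ 0xA2 = 0x8A.
Blocks that differ from the original plaintext: P[3], P[4].

P[0] = 0xC8, P[1] = 0xE6, P[2] = 0x7A, P[3] = 0xE4, P[4] = 0x8A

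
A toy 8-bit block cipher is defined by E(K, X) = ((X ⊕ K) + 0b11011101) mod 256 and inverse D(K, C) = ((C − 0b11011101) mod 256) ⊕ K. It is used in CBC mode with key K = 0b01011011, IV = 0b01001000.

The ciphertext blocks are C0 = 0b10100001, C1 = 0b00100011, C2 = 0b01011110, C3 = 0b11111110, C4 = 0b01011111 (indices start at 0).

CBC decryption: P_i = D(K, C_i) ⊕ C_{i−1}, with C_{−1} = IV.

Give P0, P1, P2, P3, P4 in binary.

P0: D(K, 0b10100001) = 0b10011111; 0b10011111 ⊕ 0b01001000 = 0b11010111.
P1: D(K, 0b00100011) = 0b00011101; 0b00011101 ⊕ 0b10100001 = 0b10111100.
P2: D(K, 0b01011110) = 0b11011010; 0b11011010 ⊕ 0b00100011 = 0b11111001.
P3: D(K, 0b11111110) = 0b01111010; 0b01111010 ⊕ 0b01011110 = 0b00100100.
P4: D(K, 0b01011111) = 0b11011001; 0b11011001 ⊕ 0b11111110 = 0b00100111.

P0 = 0b11010111, P1 = 0b10111100, P2 = 0b11111001, P3 = 0b00100100, P4 = 0b00100111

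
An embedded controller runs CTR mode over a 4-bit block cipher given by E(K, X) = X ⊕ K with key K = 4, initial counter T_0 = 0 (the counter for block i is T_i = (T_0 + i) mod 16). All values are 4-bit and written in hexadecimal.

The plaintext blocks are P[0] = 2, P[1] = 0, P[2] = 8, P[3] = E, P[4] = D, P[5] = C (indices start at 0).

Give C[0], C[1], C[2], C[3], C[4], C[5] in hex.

C[0] = 6, C[1] = 5, C[2] = E, C[3] = 9, C[4] = D, C[5] = D

CTR encryption: S_i = E(K, T_i) where T_i is the counter for block i; C_i = P_i ⊕ S_i.
C[0]: T = 0, S = E(K, T) = 4; 2 ⊕ 4 = 6.
C[1]: T = 1, S = E(K, T) = 5; 0 ⊕ 5 = 5.
C[2]: T = 2, S = E(K, T) = 6; 8 ⊕ 6 = E.
C[3]: T = 3, S = E(K, T) = 7; E ⊕ 7 = 9.
C[4]: T = 4, S = E(K, T) = 0; D ⊕ 0 = D.
C[5]: T = 5, S = E(K, T) = 1; C ⊕ 1 = D.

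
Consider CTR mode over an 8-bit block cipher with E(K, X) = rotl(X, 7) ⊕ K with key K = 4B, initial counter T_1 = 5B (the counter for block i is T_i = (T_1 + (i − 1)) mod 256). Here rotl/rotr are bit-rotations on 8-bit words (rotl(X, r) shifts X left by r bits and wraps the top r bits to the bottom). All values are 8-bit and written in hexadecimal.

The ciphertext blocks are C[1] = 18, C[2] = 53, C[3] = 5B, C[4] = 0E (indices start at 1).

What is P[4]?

CTR decryption: S_i = E(K, T_i) where T_i is the counter for block i; P_i = C_i ⊕ S_i.
P[4]: T = 5E, S = E(K, T) = 64; 0E ⊕ 64 = 6A.

P[4] = 6A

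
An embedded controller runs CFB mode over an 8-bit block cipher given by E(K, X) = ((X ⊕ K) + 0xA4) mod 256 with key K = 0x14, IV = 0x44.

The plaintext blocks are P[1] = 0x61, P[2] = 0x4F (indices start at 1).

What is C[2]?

C[2] = 0x6A

CFB encryption: C_i = P_i ⊕ E(K, C_{i−1}), with C_{0} = IV.
C[1]: E(K, 0x44) = 0xF4; 0x61 ⊕ 0xF4 = 0x95.
C[2]: E(K, 0x95) = 0x25; 0x4F ⊕ 0x25 = 0x6A.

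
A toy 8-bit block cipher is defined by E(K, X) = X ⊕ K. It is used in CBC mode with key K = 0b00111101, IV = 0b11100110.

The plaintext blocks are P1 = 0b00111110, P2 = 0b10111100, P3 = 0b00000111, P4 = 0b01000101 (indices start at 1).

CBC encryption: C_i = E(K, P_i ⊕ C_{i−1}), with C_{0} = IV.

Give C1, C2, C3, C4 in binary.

C1: P1 ⊕ 0b11100110 = 0b11011000; E(K, 0b11011000) = 0b11100101.
C2: P2 ⊕ 0b11100101 = 0b01011001; E(K, 0b01011001) = 0b01100100.
C3: P3 ⊕ 0b01100100 = 0b01100011; E(K, 0b01100011) = 0b01011110.
C4: P4 ⊕ 0b01011110 = 0b00011011; E(K, 0b00011011) = 0b00100110.

C1 = 0b11100101, C2 = 0b01100100, C3 = 0b01011110, C4 = 0b00100110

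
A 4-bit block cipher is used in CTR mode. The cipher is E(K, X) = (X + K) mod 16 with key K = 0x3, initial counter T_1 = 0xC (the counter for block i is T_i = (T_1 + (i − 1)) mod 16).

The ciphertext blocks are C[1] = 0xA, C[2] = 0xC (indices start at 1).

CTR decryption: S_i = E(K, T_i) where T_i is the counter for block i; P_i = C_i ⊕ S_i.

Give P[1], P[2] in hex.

P[1]: T = 0xC, S = E(K, T) = 0xF; 0xA ⊕ 0xF = 0x5.
P[2]: T = 0xD, S = E(K, T) = 0x0; 0xC ⊕ 0x0 = 0xC.

P[1] = 0x5, P[2] = 0xC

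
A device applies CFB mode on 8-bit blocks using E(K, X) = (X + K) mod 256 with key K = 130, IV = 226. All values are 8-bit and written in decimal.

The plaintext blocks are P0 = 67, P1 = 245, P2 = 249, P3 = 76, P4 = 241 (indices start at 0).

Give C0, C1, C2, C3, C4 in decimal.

CFB encryption: C_i = P_i ⊕ E(K, C_{i−1}), with C_{−1} = IV.
C0: E(K, 226) = 100; 67 ⊕ 100 = 39.
C1: E(K, 39) = 169; 245 ⊕ 169 = 92.
C2: E(K, 92) = 222; 249 ⊕ 222 = 39.
C3: E(K, 39) = 169; 76 ⊕ 169 = 229.
C4: E(K, 229) = 103; 241 ⊕ 103 = 150.

C0 = 39, C1 = 92, C2 = 39, C3 = 229, C4 = 150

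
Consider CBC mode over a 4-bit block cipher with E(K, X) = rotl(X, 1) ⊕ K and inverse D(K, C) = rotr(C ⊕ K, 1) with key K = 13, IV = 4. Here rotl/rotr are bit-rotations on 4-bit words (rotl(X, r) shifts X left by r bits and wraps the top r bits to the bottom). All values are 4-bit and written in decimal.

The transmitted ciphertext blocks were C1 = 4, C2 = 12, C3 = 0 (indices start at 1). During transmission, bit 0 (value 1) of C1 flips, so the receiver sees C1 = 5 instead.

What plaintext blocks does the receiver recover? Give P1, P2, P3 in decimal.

P1 = 0, P2 = 13, P3 = 2

CBC decryption: P_i = D(K, C_i) ⊕ C_{i−1}, with C_{0} = IV.
Only C1 changed, to 5. In CBC, a change in C_i garbles P_i and flips the same bit in P_{i+1}. Decrypting the received ciphertext:
P1: D(K, 5) = 4; 4 ⊕ 4 = 0.
P2: D(K, 12) = 8; 8 ⊕ 5 = 13.
P3: D(K, 0) = 14; 14 ⊕ 12 = 2.
Blocks that differ from the original plaintext: P1, P2.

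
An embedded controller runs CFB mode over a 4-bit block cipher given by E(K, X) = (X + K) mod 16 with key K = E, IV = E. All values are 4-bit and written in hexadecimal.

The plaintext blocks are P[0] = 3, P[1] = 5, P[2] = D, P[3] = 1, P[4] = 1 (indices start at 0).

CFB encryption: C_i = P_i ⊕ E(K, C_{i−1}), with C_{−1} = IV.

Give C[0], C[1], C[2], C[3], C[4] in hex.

C[0] = F, C[1] = 8, C[2] = B, C[3] = 8, C[4] = 7

C[0]: E(K, E) = C; 3 ⊕ C = F.
C[1]: E(K, F) = D; 5 ⊕ D = 8.
C[2]: E(K, 8) = 6; D ⊕ 6 = B.
C[3]: E(K, B) = 9; 1 ⊕ 9 = 8.
C[4]: E(K, 8) = 6; 1 ⊕ 6 = 7.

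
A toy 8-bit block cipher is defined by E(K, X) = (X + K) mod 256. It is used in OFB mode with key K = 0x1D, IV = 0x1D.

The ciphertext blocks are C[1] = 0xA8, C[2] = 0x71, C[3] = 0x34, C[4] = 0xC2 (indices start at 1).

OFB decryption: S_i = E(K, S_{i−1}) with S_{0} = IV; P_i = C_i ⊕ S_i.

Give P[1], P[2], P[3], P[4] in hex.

P[1] = 0x92, P[2] = 0x26, P[3] = 0x40, P[4] = 0x53

P[1]: S = E(K, 0x1D) = 0x3A; 0xA8 ⊕ 0x3A = 0x92.
P[2]: S = E(K, 0x3A) = 0x57; 0x71 ⊕ 0x57 = 0x26.
P[3]: S = E(K, 0x57) = 0x74; 0x34 ⊕ 0x74 = 0x40.
P[4]: S = E(K, 0x74) = 0x91; 0xC2 ⊕ 0x91 = 0x53.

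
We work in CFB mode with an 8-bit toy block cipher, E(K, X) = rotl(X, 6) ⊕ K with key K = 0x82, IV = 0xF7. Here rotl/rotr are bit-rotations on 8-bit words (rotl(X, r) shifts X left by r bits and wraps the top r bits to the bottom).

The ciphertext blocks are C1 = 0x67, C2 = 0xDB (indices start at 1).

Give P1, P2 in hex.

CFB decryption: P_i = C_i ⊕ E(K, C_{i−1}), with C_{0} = IV.
P1: E(K, 0xF7) = 0x7F; 0x67 ⊕ 0x7F = 0x18.
P2: E(K, 0x67) = 0x5B; 0xDB ⊕ 0x5B = 0x80.

P1 = 0x18, P2 = 0x80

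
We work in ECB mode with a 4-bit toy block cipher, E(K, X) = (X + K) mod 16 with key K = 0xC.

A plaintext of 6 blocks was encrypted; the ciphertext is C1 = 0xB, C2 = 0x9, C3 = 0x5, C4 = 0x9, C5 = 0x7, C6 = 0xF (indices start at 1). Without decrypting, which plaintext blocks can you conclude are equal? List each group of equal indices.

ECB encrypts each block independently with the same key, so equal ciphertext blocks imply equal plaintext blocks.
C2 = C4 = 0x9, so P2 = P4.

P2 = P4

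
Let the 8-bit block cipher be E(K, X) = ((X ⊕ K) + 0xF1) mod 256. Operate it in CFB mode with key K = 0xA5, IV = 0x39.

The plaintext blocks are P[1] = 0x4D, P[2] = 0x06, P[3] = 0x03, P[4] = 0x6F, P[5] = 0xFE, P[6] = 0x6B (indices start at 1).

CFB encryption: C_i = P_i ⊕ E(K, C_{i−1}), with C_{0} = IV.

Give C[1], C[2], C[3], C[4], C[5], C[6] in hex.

C[1] = 0xC0, C[2] = 0x50, C[3] = 0xE5, C[4] = 0x5E, C[5] = 0x12, C[6] = 0xC3

C[1]: E(K, 0x39) = 0x8D; 0x4D ⊕ 0x8D = 0xC0.
C[2]: E(K, 0xC0) = 0x56; 0x06 ⊕ 0x56 = 0x50.
C[3]: E(K, 0x50) = 0xE6; 0x03 ⊕ 0xE6 = 0xE5.
C[4]: E(K, 0xE5) = 0x31; 0x6F ⊕ 0x31 = 0x5E.
C[5]: E(K, 0x5E) = 0xEC; 0xFE ⊕ 0xEC = 0x12.
C[6]: E(K, 0x12) = 0xA8; 0x6B ⊕ 0xA8 = 0xC3.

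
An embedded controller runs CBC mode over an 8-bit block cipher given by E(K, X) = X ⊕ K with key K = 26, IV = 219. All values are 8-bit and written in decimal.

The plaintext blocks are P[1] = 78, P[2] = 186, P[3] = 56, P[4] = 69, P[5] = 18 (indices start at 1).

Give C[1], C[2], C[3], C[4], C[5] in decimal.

C[1] = 143, C[2] = 47, C[3] = 13, C[4] = 82, C[5] = 90

CBC encryption: C_i = E(K, P_i ⊕ C_{i−1}), with C_{0} = IV.
C[1]: P[1] ⊕ 219 = 149; E(K, 149) = 143.
C[2]: P[2] ⊕ 143 = 53; E(K, 53) = 47.
C[3]: P[3] ⊕ 47 = 23; E(K, 23) = 13.
C[4]: P[4] ⊕ 13 = 72; E(K, 72) = 82.
C[5]: P[5] ⊕ 82 = 64; E(K, 64) = 90.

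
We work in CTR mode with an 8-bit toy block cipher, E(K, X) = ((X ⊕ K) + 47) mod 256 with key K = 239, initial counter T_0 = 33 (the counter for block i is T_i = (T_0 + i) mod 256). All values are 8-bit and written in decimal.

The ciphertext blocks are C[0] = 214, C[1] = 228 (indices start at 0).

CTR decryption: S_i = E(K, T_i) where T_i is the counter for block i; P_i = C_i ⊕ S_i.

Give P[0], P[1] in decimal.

P[0] = 43, P[1] = 24

P[0]: T = 33, S = E(K, T) = 253; 214 ⊕ 253 = 43.
P[1]: T = 34, S = E(K, T) = 252; 228 ⊕ 252 = 24.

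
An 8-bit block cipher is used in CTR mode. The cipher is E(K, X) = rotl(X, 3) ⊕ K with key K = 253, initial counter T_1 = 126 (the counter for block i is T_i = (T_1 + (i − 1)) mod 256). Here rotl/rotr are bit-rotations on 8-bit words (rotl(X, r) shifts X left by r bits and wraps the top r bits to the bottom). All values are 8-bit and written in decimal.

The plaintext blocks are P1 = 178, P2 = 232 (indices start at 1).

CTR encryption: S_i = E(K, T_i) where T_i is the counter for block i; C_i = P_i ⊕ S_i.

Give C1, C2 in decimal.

C1 = 188, C2 = 238

C1: T = 126, S = E(K, T) = 14; 178 ⊕ 14 = 188.
C2: T = 127, S = E(K, T) = 6; 232 ⊕ 6 = 238.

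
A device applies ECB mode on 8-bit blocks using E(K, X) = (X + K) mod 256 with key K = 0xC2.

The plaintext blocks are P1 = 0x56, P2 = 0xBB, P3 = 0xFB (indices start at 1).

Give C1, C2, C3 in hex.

ECB encryption: C_i = E(K, P_i).
C1: E(K, 0x56) = 0x18.
C2: E(K, 0xBB) = 0x7D.
C3: E(K, 0xFB) = 0xBD.

C1 = 0x18, C2 = 0x7D, C3 = 0xBD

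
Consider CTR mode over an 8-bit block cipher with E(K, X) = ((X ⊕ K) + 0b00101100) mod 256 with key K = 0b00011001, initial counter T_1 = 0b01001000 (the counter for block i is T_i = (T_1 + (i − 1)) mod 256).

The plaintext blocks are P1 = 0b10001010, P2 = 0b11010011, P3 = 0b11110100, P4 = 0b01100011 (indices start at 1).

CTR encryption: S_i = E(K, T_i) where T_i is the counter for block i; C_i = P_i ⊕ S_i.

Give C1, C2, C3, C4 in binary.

C1: T = 0b01001000, S = E(K, T) = 0b01111101; 0b10001010 ⊕ 0b01111101 = 0b11110111.
C2: T = 0b01001001, S = E(K, T) = 0b01111100; 0b11010011 ⊕ 0b01111100 = 0b10101111.
C3: T = 0b01001010, S = E(K, T) = 0b01111111; 0b11110100 ⊕ 0b01111111 = 0b10001011.
C4: T = 0b01001011, S = E(K, T) = 0b01111110; 0b01100011 ⊕ 0b01111110 = 0b00011101.

C1 = 0b11110111, C2 = 0b10101111, C3 = 0b10001011, C4 = 0b00011101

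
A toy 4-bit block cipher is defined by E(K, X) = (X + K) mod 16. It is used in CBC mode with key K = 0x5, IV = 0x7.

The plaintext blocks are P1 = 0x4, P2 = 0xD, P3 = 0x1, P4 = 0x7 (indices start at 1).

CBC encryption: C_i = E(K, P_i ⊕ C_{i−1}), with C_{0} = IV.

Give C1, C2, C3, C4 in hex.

C1 = 0x8, C2 = 0xA, C3 = 0x0, C4 = 0xC

C1: P1 ⊕ 0x7 = 0x3; E(K, 0x3) = 0x8.
C2: P2 ⊕ 0x8 = 0x5; E(K, 0x5) = 0xA.
C3: P3 ⊕ 0xA = 0xB; E(K, 0xB) = 0x0.
C4: P4 ⊕ 0x0 = 0x7; E(K, 0x7) = 0xC.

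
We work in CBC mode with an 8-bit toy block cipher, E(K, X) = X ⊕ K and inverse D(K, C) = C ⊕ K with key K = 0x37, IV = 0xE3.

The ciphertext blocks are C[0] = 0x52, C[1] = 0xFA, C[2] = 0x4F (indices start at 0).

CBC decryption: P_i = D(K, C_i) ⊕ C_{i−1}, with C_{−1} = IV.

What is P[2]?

P[2] = 0x82

P[2]: D(K, 0x4F) = 0x78; 0x78 ⊕ 0xFA = 0x82.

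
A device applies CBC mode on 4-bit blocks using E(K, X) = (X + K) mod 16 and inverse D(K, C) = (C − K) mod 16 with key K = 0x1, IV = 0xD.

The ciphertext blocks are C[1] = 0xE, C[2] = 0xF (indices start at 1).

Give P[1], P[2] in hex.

CBC decryption: P_i = D(K, C_i) ⊕ C_{i−1}, with C_{0} = IV.
P[1]: D(K, 0xE) = 0xD; 0xD ⊕ 0xD = 0x0.
P[2]: D(K, 0xF) = 0xE; 0xE ⊕ 0xE = 0x0.

P[1] = 0x0, P[2] = 0x0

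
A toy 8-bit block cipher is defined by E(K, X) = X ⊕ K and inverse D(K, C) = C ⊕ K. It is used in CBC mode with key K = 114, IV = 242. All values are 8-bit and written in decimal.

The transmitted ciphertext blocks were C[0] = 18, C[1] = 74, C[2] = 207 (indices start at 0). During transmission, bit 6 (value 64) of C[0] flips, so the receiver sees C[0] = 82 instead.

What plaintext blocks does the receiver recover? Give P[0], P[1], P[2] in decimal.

CBC decryption: P_i = D(K, C_i) ⊕ C_{i−1}, with C_{−1} = IV.
Only C[0] changed, to 82. In CBC, a change in C_i garbles P_i and flips the same bit in P_{i+1}. Decrypting the received ciphertext:
P[0]: D(K, 82) = 32; 32 ⊕ 242 = 210.
P[1]: D(K, 74) = 56; 56 ⊕ 82 = 106.
P[2]: D(K, 207) = 189; 189 ⊕ 74 = 247.
Blocks that differ from the original plaintext: P[0], P[1].

P[0] = 210, P[1] = 106, P[2] = 247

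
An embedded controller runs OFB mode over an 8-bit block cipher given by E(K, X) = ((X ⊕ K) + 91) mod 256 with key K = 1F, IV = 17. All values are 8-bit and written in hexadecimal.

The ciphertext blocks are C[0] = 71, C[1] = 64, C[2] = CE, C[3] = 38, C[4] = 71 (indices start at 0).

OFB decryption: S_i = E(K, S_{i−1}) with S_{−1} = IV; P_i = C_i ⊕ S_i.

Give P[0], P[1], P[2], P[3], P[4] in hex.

P[0]: S = E(K, 17) = 99; 71 ⊕ 99 = E8.
P[1]: S = E(K, 99) = 17; 64 ⊕ 17 = 73.
P[2]: S = E(K, 17) = 99; CE ⊕ 99 = 57.
P[3]: S = E(K, 99) = 17; 38 ⊕ 17 = 2F.
P[4]: S = E(K, 17) = 99; 71 ⊕ 99 = E8.

P[0] = E8, P[1] = 73, P[2] = 57, P[3] = 2F, P[4] = E8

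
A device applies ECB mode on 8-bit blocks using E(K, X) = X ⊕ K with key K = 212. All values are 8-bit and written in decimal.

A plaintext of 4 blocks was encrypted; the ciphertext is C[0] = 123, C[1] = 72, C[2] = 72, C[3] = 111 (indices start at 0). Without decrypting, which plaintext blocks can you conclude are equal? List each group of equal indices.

P[1] = P[2]

ECB encrypts each block independently with the same key, so equal ciphertext blocks imply equal plaintext blocks.
C[1] = C[2] = 72, so P[1] = P[2].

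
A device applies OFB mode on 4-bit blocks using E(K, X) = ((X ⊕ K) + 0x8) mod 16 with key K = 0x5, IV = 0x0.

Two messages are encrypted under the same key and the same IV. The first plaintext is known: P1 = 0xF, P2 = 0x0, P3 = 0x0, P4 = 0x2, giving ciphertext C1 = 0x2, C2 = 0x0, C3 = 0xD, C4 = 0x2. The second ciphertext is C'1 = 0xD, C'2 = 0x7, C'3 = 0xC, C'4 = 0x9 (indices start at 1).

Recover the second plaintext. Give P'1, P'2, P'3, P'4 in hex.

P'1 = 0x0, P'2 = 0x7, P'3 = 0x1, P'4 = 0x9

In OFB with a reused IV, both messages share the same keystream S_i, so C_i ⊕ C'_i = P_i ⊕ P'_i and thus P'_i = P_i ⊕ C_i ⊕ C'_i.
P'1: 0xF ⊕ 0x2 ⊕ 0xD = 0x0.
P'2: 0x0 ⊕ 0x0 ⊕ 0x7 = 0x7.
P'3: 0x0 ⊕ 0xD ⊕ 0xC = 0x1.
P'4: 0x2 ⊕ 0x2 ⊕ 0x9 = 0x9.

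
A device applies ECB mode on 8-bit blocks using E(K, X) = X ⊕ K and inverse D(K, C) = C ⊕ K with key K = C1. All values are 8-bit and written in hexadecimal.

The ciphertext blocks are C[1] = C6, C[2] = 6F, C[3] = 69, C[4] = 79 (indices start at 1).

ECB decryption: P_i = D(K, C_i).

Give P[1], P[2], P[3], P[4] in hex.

P[1]: D(K, C6) = 07.
P[2]: D(K, 6F) = AE.
P[3]: D(K, 69) = A8.
P[4]: D(K, 79) = B8.

P[1] = 07, P[2] = AE, P[3] = A8, P[4] = B8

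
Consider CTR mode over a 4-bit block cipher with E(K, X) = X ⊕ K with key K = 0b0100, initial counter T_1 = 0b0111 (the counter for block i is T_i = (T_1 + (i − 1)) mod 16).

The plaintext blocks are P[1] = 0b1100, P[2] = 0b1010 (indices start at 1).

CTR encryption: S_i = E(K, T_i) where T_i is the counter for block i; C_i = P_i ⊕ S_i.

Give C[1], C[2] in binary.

C[1]: T = 0b0111, S = E(K, T) = 0b0011; 0b1100 ⊕ 0b0011 = 0b1111.
C[2]: T = 0b1000, S = E(K, T) = 0b1100; 0b1010 ⊕ 0b1100 = 0b0110.

C[1] = 0b1111, C[2] = 0b0110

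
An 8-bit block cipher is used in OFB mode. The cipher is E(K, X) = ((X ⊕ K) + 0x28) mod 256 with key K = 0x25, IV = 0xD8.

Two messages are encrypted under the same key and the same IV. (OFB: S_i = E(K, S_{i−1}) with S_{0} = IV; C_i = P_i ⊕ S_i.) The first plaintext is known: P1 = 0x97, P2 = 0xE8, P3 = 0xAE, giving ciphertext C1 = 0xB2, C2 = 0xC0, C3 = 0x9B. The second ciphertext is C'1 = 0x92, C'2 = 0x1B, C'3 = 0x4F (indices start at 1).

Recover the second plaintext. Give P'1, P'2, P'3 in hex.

P'1 = 0xB7, P'2 = 0x33, P'3 = 0x7A

In OFB with a reused IV, both messages share the same keystream S_i, so C_i ⊕ C'_i = P_i ⊕ P'_i and thus P'_i = P_i ⊕ C_i ⊕ C'_i.
P'1: 0x97 ⊕ 0xB2 ⊕ 0x92 = 0xB7.
P'2: 0xE8 ⊕ 0xC0 ⊕ 0x1B = 0x33.
P'3: 0xAE ⊕ 0x9B ⊕ 0x4F = 0x7A.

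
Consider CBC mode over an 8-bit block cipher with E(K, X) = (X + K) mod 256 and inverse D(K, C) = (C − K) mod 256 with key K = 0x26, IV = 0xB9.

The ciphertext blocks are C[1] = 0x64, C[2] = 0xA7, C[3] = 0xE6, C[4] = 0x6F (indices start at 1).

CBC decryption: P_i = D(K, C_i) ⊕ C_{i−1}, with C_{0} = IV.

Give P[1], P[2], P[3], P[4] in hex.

P[1]: D(K, 0x64) = 0x3E; 0x3E ⊕ 0xB9 = 0x87.
P[2]: D(K, 0xA7) = 0x81; 0x81 ⊕ 0x64 = 0xE5.
P[3]: D(K, 0xE6) = 0xC0; 0xC0 ⊕ 0xA7 = 0x67.
P[4]: D(K, 0x6F) = 0x49; 0x49 ⊕ 0xE6 = 0xAF.

P[1] = 0x87, P[2] = 0xE5, P[3] = 0x67, P[4] = 0xAF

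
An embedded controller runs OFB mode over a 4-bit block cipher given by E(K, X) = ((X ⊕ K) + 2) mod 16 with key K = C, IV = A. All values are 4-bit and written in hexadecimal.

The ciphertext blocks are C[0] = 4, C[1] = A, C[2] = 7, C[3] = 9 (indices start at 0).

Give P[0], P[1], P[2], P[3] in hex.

OFB decryption: S_i = E(K, S_{i−1}) with S_{−1} = IV; P_i = C_i ⊕ S_i.
P[0]: S = E(K, A) = 8; 4 ⊕ 8 = C.
P[1]: S = E(K, 8) = 6; A ⊕ 6 = C.
P[2]: S = E(K, 6) = C; 7 ⊕ C = B.
P[3]: S = E(K, C) = 2; 9 ⊕ 2 = B.

P[0] = C, P[1] = C, P[2] = B, P[3] = B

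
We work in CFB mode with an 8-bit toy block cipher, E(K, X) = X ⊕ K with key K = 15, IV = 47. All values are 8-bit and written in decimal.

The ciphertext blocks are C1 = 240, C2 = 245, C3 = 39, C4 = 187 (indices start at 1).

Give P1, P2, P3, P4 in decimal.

P1 = 208, P2 = 10, P3 = 221, P4 = 147

CFB decryption: P_i = C_i ⊕ E(K, C_{i−1}), with C_{0} = IV.
P1: E(K, 47) = 32; 240 ⊕ 32 = 208.
P2: E(K, 240) = 255; 245 ⊕ 255 = 10.
P3: E(K, 245) = 250; 39 ⊕ 250 = 221.
P4: E(K, 39) = 40; 187 ⊕ 40 = 147.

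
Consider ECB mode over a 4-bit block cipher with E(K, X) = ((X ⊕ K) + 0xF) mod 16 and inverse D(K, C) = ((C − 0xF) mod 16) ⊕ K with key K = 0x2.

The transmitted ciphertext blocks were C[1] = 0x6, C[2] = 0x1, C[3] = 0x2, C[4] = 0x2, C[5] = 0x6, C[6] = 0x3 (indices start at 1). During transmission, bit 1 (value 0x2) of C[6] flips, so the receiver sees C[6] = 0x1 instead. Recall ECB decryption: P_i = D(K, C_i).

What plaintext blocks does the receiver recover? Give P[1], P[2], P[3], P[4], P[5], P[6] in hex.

P[1] = 0x5, P[2] = 0x0, P[3] = 0x1, P[4] = 0x1, P[5] = 0x5, P[6] = 0x0

Only C[6] changed, to 0x1. In ECB, a change in C_i affects only P_i. Decrypting the received ciphertext:
P[1]: D(K, 0x6) = 0x5.
P[2]: D(K, 0x1) = 0x0.
P[3]: D(K, 0x2) = 0x1.
P[4]: D(K, 0x2) = 0x1.
P[5]: D(K, 0x6) = 0x5.
P[6]: D(K, 0x1) = 0x0.
Blocks that differ from the original plaintext: P[6].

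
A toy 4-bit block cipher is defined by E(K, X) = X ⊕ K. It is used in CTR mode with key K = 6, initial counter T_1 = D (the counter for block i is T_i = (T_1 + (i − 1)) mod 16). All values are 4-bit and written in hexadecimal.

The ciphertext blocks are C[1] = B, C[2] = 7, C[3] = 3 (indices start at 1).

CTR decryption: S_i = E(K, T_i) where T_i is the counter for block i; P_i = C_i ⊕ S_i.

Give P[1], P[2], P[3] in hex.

P[1]: T = D, S = E(K, T) = B; B ⊕ B = 0.
P[2]: T = E, S = E(K, T) = 8; 7 ⊕ 8 = F.
P[3]: T = F, S = E(K, T) = 9; 3 ⊕ 9 = A.

P[1] = 0, P[2] = F, P[3] = A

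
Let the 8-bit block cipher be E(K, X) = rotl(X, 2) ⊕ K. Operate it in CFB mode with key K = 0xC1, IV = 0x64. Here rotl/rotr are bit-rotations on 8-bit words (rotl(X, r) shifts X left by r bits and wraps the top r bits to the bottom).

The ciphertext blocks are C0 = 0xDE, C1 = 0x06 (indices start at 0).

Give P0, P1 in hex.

P0 = 0x8E, P1 = 0xBC

CFB decryption: P_i = C_i ⊕ E(K, C_{i−1}), with C_{−1} = IV.
P0: E(K, 0x64) = 0x50; 0xDE ⊕ 0x50 = 0x8E.
P1: E(K, 0xDE) = 0xBA; 0x06 ⊕ 0xBA = 0xBC.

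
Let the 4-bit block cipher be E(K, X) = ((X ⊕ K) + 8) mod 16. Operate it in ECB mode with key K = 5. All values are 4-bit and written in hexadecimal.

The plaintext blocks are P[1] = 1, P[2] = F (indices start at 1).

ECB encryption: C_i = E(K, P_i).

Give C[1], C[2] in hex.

C[1]: E(K, 1) = C.
C[2]: E(K, F) = 2.

C[1] = C, C[2] = 2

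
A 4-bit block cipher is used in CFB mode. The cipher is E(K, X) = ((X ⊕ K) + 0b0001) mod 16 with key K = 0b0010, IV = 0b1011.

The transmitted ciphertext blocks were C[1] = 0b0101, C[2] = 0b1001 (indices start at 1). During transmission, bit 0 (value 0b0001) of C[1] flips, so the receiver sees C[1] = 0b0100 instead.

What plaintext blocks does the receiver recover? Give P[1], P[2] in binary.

P[1] = 0b1110, P[2] = 0b1110

CFB decryption: P_i = C_i ⊕ E(K, C_{i−1}), with C_{0} = IV.
Only C[1] changed, to 0b0100. In CFB, a change in C_i flips the same bit in P_i and garbles P_{i+1}. Decrypting the received ciphertext:
P[1]: E(K, 0b1011) = 0b1010; 0b0100 ⊕ 0b1010 = 0b1110.
P[2]: E(K, 0b0100) = 0b0111; 0b1001 ⊕ 0b0111 = 0b1110.
Blocks that differ from the original plaintext: P[1], P[2].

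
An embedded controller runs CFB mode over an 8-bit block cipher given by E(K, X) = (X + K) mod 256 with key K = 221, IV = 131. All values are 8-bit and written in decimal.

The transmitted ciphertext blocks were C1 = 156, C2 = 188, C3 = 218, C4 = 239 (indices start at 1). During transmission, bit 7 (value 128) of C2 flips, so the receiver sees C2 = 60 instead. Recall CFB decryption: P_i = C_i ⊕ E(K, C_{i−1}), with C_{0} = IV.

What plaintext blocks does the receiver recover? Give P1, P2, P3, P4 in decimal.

P1 = 252, P2 = 69, P3 = 195, P4 = 88

Only C2 changed, to 60. In CFB, a change in C_i flips the same bit in P_i and garbles P_{i+1}. Decrypting the received ciphertext:
P1: E(K, 131) = 96; 156 ⊕ 96 = 252.
P2: E(K, 156) = 121; 60 ⊕ 121 = 69.
P3: E(K, 60) = 25; 218 ⊕ 25 = 195.
P4: E(K, 218) = 183; 239 ⊕ 183 = 88.
Blocks that differ from the original plaintext: P2, P3.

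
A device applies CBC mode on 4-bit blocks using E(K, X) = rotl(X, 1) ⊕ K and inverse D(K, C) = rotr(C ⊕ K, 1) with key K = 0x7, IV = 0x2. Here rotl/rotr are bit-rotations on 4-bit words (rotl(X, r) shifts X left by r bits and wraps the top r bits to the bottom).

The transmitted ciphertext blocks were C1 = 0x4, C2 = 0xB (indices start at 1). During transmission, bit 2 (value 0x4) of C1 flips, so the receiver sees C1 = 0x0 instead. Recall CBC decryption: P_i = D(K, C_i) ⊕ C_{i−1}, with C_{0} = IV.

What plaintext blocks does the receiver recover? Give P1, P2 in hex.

Only C1 changed, to 0x0. In CBC, a change in C_i garbles P_i and flips the same bit in P_{i+1}. Decrypting the received ciphertext:
P1: D(K, 0x0) = 0xB; 0xB ⊕ 0x2 = 0x9.
P2: D(K, 0xB) = 0x6; 0x6 ⊕ 0x0 = 0x6.
Blocks that differ from the original plaintext: P1, P2.

P1 = 0x9, P2 = 0x6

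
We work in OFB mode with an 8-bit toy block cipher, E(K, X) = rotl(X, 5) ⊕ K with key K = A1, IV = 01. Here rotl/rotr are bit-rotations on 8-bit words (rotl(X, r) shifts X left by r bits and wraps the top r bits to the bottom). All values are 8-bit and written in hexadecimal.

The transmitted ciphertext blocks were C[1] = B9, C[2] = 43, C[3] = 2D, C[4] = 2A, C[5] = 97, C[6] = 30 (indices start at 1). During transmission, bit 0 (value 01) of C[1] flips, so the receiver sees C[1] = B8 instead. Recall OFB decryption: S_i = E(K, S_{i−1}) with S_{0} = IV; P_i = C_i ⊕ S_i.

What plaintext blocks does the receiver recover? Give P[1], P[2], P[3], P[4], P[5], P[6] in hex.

Only C[1] changed, to B8. In OFB, a change in C_i flips the same bit in P_i only; the keystream is unaffected. Decrypting the received ciphertext:
P[1]: S = E(K, 01) = 81; B8 ⊕ 81 = 39.
P[2]: S = E(K, 81) = 91; 43 ⊕ 91 = D2.
P[3]: S = E(K, 91) = 93; 2D ⊕ 93 = BE.
P[4]: S = E(K, 93) = D3; 2A ⊕ D3 = F9.
P[5]: S = E(K, D3) = DB; 97 ⊕ DB = 4C.
P[6]: S = E(K, DB) = DA; 30 ⊕ DA = EA.
Blocks that differ from the original plaintext: P[1].

P[1] = 39, P[2] = D2, P[3] = BE, P[4] = F9, P[5] = 4C, P[6] = EA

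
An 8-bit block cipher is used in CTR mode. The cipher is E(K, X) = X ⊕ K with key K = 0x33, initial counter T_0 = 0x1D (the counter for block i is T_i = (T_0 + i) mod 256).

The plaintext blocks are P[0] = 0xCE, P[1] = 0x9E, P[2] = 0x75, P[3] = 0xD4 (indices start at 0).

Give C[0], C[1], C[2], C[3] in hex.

CTR encryption: S_i = E(K, T_i) where T_i is the counter for block i; C_i = P_i ⊕ S_i.
C[0]: T = 0x1D, S = E(K, T) = 0x2E; 0xCE ⊕ 0x2E = 0xE0.
C[1]: T = 0x1E, S = E(K, T) = 0x2D; 0x9E ⊕ 0x2D = 0xB3.
C[2]: T = 0x1F, S = E(K, T) = 0x2C; 0x75 ⊕ 0x2C = 0x59.
C[3]: T = 0x20, S = E(K, T) = 0x13; 0xD4 ⊕ 0x13 = 0xC7.

C[0] = 0xE0, C[1] = 0xB3, C[2] = 0x59, C[3] = 0xC7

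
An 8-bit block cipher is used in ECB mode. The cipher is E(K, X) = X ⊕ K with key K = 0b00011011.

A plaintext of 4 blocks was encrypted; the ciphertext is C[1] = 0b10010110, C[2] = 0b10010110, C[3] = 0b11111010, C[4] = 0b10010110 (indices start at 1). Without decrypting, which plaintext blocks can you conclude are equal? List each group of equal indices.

P[1] = P[2] = P[4]

ECB encrypts each block independently with the same key, so equal ciphertext blocks imply equal plaintext blocks.
C[1] = C[2] = C[4] = 0b10010110, so P[1] = P[2] = P[4].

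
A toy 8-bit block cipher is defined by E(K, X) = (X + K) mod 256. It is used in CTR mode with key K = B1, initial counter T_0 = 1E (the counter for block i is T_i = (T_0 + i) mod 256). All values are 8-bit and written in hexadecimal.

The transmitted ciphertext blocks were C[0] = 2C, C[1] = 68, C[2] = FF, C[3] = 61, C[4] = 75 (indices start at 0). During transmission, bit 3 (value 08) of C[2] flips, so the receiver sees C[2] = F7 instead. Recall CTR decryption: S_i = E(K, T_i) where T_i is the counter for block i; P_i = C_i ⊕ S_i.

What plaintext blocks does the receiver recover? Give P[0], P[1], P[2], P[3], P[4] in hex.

Only C[2] changed, to F7. In CTR, a change in C_i flips the same bit in P_i only; the keystream is unaffected. Decrypting the received ciphertext:
P[0]: T = 1E, S = E(K, T) = CF; 2C ⊕ CF = E3.
P[1]: T = 1F, S = E(K, T) = D0; 68 ⊕ D0 = B8.
P[2]: T = 20, S = E(K, T) = D1; F7 ⊕ D1 = 26.
P[3]: T = 21, S = E(K, T) = D2; 61 ⊕ D2 = B3.
P[4]: T = 22, S = E(K, T) = D3; 75 ⊕ D3 = A6.
Blocks that differ from the original plaintext: P[2].

P[0] = E3, P[1] = B8, P[2] = 26, P[3] = B3, P[4] = A6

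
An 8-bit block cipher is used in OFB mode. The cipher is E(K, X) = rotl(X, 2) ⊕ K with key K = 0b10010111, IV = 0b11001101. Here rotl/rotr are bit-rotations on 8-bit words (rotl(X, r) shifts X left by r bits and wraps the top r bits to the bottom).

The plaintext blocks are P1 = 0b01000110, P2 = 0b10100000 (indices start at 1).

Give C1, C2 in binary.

C1 = 0b11100110, C2 = 0b10110101

OFB encryption: S_i = E(K, S_{i−1}) with S_{0} = IV; C_i = P_i ⊕ S_i.
C1: S = E(K, 0b11001101) = 0b10100000; 0b01000110 ⊕ 0b10100000 = 0b11100110.
C2: S = E(K, 0b10100000) = 0b00010101; 0b10100000 ⊕ 0b00010101 = 0b10110101.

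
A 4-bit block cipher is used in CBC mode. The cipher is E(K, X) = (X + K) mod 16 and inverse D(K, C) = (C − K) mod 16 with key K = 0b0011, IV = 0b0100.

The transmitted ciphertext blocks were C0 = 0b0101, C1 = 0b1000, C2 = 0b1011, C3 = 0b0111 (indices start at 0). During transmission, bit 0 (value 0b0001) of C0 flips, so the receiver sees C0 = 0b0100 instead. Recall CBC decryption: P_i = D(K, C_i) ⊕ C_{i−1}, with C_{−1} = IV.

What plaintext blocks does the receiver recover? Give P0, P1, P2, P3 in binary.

Only C0 changed, to 0b0100. In CBC, a change in C_i garbles P_i and flips the same bit in P_{i+1}. Decrypting the received ciphertext:
P0: D(K, 0b0100) = 0b0001; 0b0001 ⊕ 0b0100 = 0b0101.
P1: D(K, 0b1000) = 0b0101; 0b0101 ⊕ 0b0100 = 0b0001.
P2: D(K, 0b1011) = 0b1000; 0b1000 ⊕ 0b1000 = 0b0000.
P3: D(K, 0b0111) = 0b0100; 0b0100 ⊕ 0b1011 = 0b1111.
Blocks that differ from the original plaintext: P0, P1.

P0 = 0b0101, P1 = 0b0001, P2 = 0b0000, P3 = 0b1111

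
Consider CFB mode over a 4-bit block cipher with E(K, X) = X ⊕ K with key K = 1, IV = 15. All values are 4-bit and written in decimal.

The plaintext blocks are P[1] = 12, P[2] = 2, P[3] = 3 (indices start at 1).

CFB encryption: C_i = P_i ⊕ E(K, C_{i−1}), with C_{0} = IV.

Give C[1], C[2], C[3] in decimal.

C[1] = 2, C[2] = 1, C[3] = 3

C[1]: E(K, 15) = 14; 12 ⊕ 14 = 2.
C[2]: E(K, 2) = 3; 2 ⊕ 3 = 1.
C[3]: E(K, 1) = 0; 3 ⊕ 0 = 3.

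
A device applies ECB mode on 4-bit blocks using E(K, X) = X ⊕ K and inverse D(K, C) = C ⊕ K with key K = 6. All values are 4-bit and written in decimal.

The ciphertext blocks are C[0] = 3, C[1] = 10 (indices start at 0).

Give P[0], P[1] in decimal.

ECB decryption: P_i = D(K, C_i).
P[0]: D(K, 3) = 5.
P[1]: D(K, 10) = 12.

P[0] = 5, P[1] = 12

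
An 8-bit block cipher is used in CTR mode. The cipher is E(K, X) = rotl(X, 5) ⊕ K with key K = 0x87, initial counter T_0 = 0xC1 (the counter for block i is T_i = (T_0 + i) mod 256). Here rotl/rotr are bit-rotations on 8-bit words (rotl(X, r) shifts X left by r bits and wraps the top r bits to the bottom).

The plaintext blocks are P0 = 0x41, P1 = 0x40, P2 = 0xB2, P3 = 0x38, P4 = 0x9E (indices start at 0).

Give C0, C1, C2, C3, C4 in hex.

C0 = 0xFE, C1 = 0x9F, C2 = 0x4D, C3 = 0x27, C4 = 0xA1

CTR encryption: S_i = E(K, T_i) where T_i is the counter for block i; C_i = P_i ⊕ S_i.
C0: T = 0xC1, S = E(K, T) = 0xBF; 0x41 ⊕ 0xBF = 0xFE.
C1: T = 0xC2, S = E(K, T) = 0xDF; 0x40 ⊕ 0xDF = 0x9F.
C2: T = 0xC3, S = E(K, T) = 0xFF; 0xB2 ⊕ 0xFF = 0x4D.
C3: T = 0xC4, S = E(K, T) = 0x1F; 0x38 ⊕ 0x1F = 0x27.
C4: T = 0xC5, S = E(K, T) = 0x3F; 0x9E ⊕ 0x3F = 0xA1.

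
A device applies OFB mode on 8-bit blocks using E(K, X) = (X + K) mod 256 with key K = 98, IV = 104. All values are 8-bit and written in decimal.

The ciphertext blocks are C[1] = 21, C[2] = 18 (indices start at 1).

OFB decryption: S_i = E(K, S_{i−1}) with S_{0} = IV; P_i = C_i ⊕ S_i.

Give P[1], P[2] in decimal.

P[1]: S = E(K, 104) = 202; 21 ⊕ 202 = 223.
P[2]: S = E(K, 202) = 44; 18 ⊕ 44 = 62.

P[1] = 223, P[2] = 62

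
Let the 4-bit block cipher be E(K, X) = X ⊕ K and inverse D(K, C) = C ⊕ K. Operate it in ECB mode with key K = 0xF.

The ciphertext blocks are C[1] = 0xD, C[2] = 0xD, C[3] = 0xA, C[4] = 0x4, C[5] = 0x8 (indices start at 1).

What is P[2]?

P[2] = 0x2

ECB decryption: P_i = D(K, C_i).
P[2]: D(K, 0xD) = 0x2.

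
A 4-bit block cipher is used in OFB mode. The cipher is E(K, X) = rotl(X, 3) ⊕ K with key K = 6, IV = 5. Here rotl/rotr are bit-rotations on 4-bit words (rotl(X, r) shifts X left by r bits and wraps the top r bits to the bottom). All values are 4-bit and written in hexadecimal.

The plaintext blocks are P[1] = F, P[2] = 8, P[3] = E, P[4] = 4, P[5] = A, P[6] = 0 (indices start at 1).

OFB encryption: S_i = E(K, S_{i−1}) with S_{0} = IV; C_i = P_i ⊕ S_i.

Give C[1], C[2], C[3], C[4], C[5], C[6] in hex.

C[1]: S = E(K, 5) = C; F ⊕ C = 3.
C[2]: S = E(K, C) = 0; 8 ⊕ 0 = 8.
C[3]: S = E(K, 0) = 6; E ⊕ 6 = 8.
C[4]: S = E(K, 6) = 5; 4 ⊕ 5 = 1.
C[5]: S = E(K, 5) = C; A ⊕ C = 6.
C[6]: S = E(K, C) = 0; 0 ⊕ 0 = 0.

C[1] = 3, C[2] = 8, C[3] = 8, C[4] = 1, C[5] = 6, C[6] = 0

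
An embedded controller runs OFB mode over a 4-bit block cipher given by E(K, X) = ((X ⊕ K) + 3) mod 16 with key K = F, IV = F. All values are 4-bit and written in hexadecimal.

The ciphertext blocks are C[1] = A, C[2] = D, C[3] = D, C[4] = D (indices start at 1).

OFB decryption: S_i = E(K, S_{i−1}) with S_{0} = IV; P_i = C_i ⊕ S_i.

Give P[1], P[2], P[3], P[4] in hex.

P[1]: S = E(K, F) = 3; A ⊕ 3 = 9.
P[2]: S = E(K, 3) = F; D ⊕ F = 2.
P[3]: S = E(K, F) = 3; D ⊕ 3 = E.
P[4]: S = E(K, 3) = F; D ⊕ F = 2.

P[1] = 9, P[2] = 2, P[3] = E, P[4] = 2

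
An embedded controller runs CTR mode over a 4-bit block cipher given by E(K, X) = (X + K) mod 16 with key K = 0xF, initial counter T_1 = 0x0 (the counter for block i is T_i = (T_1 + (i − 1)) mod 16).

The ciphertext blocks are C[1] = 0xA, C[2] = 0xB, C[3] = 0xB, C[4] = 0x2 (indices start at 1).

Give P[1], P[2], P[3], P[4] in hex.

CTR decryption: S_i = E(K, T_i) where T_i is the counter for block i; P_i = C_i ⊕ S_i.
P[1]: T = 0x0, S = E(K, T) = 0xF; 0xA ⊕ 0xF = 0x5.
P[2]: T = 0x1, S = E(K, T) = 0x0; 0xB ⊕ 0x0 = 0xB.
P[3]: T = 0x2, S = E(K, T) = 0x1; 0xB ⊕ 0x1 = 0xA.
P[4]: T = 0x3, S = E(K, T) = 0x2; 0x2 ⊕ 0x2 = 0x0.

P[1] = 0x5, P[2] = 0xB, P[3] = 0xA, P[4] = 0x0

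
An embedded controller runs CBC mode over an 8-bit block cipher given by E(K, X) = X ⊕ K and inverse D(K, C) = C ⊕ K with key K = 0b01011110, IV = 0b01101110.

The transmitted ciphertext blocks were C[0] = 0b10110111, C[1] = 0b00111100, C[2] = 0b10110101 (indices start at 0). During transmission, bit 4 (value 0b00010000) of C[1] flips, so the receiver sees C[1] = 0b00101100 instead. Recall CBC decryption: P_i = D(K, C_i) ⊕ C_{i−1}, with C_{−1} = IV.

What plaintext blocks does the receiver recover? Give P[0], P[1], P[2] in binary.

P[0] = 0b10000111, P[1] = 0b11000101, P[2] = 0b11000111

Only C[1] changed, to 0b00101100. In CBC, a change in C_i garbles P_i and flips the same bit in P_{i+1}. Decrypting the received ciphertext:
P[0]: D(K, 0b10110111) = 0b11101001; 0b11101001 ⊕ 0b01101110 = 0b10000111.
P[1]: D(K, 0b00101100) = 0b01110010; 0b01110010 ⊕ 0b10110111 = 0b11000101.
P[2]: D(K, 0b10110101) = 0b11101011; 0b11101011 ⊕ 0b00101100 = 0b11000111.
Blocks that differ from the original plaintext: P[1], P[2].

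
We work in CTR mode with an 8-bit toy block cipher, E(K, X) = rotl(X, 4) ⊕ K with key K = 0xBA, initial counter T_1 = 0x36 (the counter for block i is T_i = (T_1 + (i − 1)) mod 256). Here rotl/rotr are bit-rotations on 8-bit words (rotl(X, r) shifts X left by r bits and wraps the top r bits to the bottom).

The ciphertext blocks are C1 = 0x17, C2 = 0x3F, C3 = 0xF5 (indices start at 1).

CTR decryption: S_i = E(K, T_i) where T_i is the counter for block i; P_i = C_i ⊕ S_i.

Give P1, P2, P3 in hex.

P1 = 0xCE, P2 = 0xF6, P3 = 0xCC

P1: T = 0x36, S = E(K, T) = 0xD9; 0x17 ⊕ 0xD9 = 0xCE.
P2: T = 0x37, S = E(K, T) = 0xC9; 0x3F ⊕ 0xC9 = 0xF6.
P3: T = 0x38, S = E(K, T) = 0x39; 0xF5 ⊕ 0x39 = 0xCC.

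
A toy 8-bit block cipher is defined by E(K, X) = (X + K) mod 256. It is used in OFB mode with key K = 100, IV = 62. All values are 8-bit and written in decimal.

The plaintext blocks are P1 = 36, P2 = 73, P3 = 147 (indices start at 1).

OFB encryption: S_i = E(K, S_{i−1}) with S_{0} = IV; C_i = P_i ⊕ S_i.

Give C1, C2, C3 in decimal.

C1 = 134, C2 = 79, C3 = 249

C1: S = E(K, 62) = 162; 36 ⊕ 162 = 134.
C2: S = E(K, 162) = 6; 73 ⊕ 6 = 79.
C3: S = E(K, 6) = 106; 147 ⊕ 106 = 249.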